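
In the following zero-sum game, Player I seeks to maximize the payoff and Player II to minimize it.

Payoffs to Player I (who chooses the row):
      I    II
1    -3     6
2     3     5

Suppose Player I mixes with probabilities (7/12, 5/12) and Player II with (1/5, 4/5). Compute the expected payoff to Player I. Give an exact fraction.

Against (1/5, 4/5), each row's expected payoff is 1: 21/5; 2: 23/5.
Taking the (7/12, 5/12)-weighted average: (7/12)·(21/5) + (5/12)·(23/5) = 131/30.

131/30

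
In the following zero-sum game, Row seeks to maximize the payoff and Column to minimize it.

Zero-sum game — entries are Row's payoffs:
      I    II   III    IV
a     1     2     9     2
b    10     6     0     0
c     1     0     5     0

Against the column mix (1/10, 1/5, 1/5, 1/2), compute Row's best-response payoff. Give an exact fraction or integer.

33/10

a: (1)·(1/10) + (2)·(1/5) + (9)·(1/5) + (2)·(1/2) = 33/10.
b: (10)·(1/10) + (6)·(1/5) + (0)·(1/5) + (0)·(1/2) = 11/5.
c: (1)·(1/10) + (0)·(1/5) + (5)·(1/5) + (0)·(1/2) = 11/10.
The best pure response is a with expected payoff 33/10.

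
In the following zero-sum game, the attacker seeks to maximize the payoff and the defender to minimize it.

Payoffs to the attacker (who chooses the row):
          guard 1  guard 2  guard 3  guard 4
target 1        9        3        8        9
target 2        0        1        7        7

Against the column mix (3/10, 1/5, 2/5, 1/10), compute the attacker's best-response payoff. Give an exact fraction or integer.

target 1: (9)·(3/10) + (3)·(1/5) + (8)·(2/5) + (9)·(1/10) = 37/5.
target 2: (0)·(3/10) + (1)·(1/5) + (7)·(2/5) + (7)·(1/10) = 37/10.
The best pure response is target 1 with expected payoff 37/5.

37/5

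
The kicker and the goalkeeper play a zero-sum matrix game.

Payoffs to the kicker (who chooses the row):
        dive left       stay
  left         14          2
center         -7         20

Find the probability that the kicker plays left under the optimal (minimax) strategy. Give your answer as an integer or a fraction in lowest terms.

9/13

Row minima are 2 and -7, so the kicker's maximin is 2; column maxima are 14 and 20, so the goalkeeper's minimax is 14. These differ, so the equilibrium is in mixed strategies.
Let the kicker play left with probability p. The goalkeeper is indifferent when 14p − 7(1−p) = 2p + 20(1−p), giving p = 9/13.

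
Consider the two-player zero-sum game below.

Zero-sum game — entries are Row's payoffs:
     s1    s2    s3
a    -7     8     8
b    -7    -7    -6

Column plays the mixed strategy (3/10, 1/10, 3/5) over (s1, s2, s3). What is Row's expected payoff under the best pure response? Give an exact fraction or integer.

7/2

a: (-7)·(3/10) + (8)·(1/10) + (8)·(3/5) = 7/2.
b: (-7)·(3/10) + (-7)·(1/10) + (-6)·(3/5) = -32/5.
The best pure response is a with expected payoff 7/2.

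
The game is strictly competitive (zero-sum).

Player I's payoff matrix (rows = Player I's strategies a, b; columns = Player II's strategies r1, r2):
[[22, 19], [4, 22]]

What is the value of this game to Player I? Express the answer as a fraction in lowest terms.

Row minima are 19 and 4, so Player I's maximin is 19; column maxima are 22 and 22, so Player II's minimax is 22. These differ, so the equilibrium is in mixed strategies.
Let Player I play a with probability p. Player II is indifferent when 22p + 4(1−p) = 19p + 22(1−p), giving p = 6/7.
Let Player II play r1 with probability q. Player I is indifferent when 22q + 19(1−q) = 4q + 22(1−q), giving q = 1/7.
The value is 22·(1/7) + (19)·(6/7) = 136/7.

136/7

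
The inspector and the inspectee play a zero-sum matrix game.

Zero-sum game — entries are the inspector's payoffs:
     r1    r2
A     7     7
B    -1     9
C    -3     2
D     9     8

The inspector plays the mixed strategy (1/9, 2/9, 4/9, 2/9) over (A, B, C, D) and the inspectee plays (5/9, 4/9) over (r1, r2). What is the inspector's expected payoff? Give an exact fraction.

251/81

Against (5/9, 4/9), each row's expected payoff is A: 7; B: 31/9; C: -7/9; D: 77/9.
Taking the (1/9, 2/9, 4/9, 2/9)-weighted average: (1/9)·(7) + (2/9)·(31/9) + (4/9)·(-7/9) + (2/9)·(77/9) = 251/81.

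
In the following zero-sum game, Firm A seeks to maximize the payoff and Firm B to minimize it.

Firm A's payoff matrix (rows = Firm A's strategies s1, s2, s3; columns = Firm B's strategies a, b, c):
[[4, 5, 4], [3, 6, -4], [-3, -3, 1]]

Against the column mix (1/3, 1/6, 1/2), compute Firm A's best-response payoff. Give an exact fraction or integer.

s1: (4)·(1/3) + (5)·(1/6) + (4)·(1/2) = 25/6.
s2: (3)·(1/3) + (6)·(1/6) + (-4)·(1/2) = 0.
s3: (-3)·(1/3) + (-3)·(1/6) + (1)·(1/2) = -1.
The best pure response is s1 with expected payoff 25/6.

25/6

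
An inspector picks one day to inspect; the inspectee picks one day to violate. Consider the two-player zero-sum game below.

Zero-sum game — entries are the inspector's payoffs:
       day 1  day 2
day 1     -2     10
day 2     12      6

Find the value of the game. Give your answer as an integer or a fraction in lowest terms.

22/3

Row minima are -2 and 6, so the inspector's maximin is 6; column maxima are 12 and 10, so the inspectee's minimax is 10. These differ, so the equilibrium is in mixed strategies.
Let the inspector play day 1 with probability p. The inspectee is indifferent when −2p + 12(1−p) = 10p + 6(1−p), giving p = 1/3.
Let the inspectee play day 1 with probability q. The inspector is indifferent when −2q + 10(1−q) = 12q + 6(1−q), giving q = 2/9.
The value is -2·(2/9) + (10)·(7/9) = 22/3.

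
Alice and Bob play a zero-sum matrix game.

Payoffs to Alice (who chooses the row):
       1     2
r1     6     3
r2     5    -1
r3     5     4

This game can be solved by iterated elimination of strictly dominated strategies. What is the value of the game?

Row r2 is strictly dominated by row r1 (6>5, 3>-1); eliminate r2.
Column 1 is strictly dominated by 2 for Bob (3<6, 4<5); eliminate 1.
Row r1 is strictly dominated by row r3 (4>3); eliminate r1.
Only (r3, 2) remains, with payoff 4.

4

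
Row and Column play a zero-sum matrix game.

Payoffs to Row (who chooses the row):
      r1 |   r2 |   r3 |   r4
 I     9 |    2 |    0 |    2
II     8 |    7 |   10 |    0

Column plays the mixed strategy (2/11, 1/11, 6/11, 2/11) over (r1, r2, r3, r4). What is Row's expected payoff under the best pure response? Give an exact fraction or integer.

I: (9)·(2/11) + (2)·(1/11) + (0)·(6/11) + (2)·(2/11) = 24/11.
II: (8)·(2/11) + (7)·(1/11) + (10)·(6/11) + (0)·(2/11) = 83/11.
The best pure response is II with expected payoff 83/11.

83/11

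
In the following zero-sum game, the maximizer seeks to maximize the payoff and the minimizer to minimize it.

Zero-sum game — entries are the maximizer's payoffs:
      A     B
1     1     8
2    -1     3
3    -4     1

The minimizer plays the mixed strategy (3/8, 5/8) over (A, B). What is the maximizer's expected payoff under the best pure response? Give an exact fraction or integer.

43/8

1: (1)·(3/8) + (8)·(5/8) = 43/8.
2: (-1)·(3/8) + (3)·(5/8) = 3/2.
3: (-4)·(3/8) + (1)·(5/8) = -7/8.
The best pure response is 1 with expected payoff 43/8.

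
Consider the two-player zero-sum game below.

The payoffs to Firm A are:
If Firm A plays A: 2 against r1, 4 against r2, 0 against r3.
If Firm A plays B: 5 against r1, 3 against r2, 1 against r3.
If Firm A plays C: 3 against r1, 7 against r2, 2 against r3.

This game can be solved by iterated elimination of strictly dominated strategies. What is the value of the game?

Column r2 is strictly dominated by r3 for Firm B (0<4, 1<3, 2<7); eliminate r2.
Column r1 is strictly dominated by r3 for Firm B (0<2, 1<5, 2<3); eliminate r1.
Row B is strictly dominated by row C (2>1); eliminate B.
Row A is strictly dominated by row C (2>0); eliminate A.
Only (C, r3) remains, with payoff 2.

2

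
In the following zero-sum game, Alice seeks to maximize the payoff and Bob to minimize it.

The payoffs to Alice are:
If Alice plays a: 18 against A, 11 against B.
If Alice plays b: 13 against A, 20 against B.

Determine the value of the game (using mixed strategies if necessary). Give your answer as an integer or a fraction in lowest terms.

Row minima are 11 and 13, so Alice's maximin is 13; column maxima are 18 and 20, so Bob's minimax is 18. These differ, so the equilibrium is in mixed strategies.
Let Alice play a with probability p. Bob is indifferent when 18p + 13(1−p) = 11p + 20(1−p), giving p = 1/2.
Let Bob play A with probability q. Alice is indifferent when 18q + 11(1−q) = 13q + 20(1−q), giving q = 9/14.
The value is 18·(9/14) + (11)·(5/14) = 31/2.

31/2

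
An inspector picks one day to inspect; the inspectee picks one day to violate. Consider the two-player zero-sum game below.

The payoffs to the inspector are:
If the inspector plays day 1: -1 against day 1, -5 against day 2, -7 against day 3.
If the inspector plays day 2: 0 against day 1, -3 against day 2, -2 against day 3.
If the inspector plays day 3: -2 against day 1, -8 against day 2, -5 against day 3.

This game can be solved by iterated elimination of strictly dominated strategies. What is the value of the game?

Row day 1 is strictly dominated by row day 2 (0>-1, -3>-5, -2>-7); eliminate day 1.
Row day 3 is strictly dominated by row day 2 (0>-2, -3>-8, -2>-5); eliminate day 3.
Column day 1 is strictly dominated by day 2 for the inspectee (-3<0); eliminate day 1.
Column day 3 is strictly dominated by day 2 for the inspectee (-3<-2); eliminate day 3.
Only (day 2, day 2) remains, with payoff -3.

-3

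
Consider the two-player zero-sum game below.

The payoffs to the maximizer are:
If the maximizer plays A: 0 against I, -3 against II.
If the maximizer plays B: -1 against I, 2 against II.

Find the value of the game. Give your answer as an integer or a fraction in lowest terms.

Row minima are -3 and -1, so the maximizer's maximin is -1; column maxima are 0 and 2, so the minimizer's minimax is 0. These differ, so the equilibrium is in mixed strategies.
Let the maximizer play A with probability p. The minimizer is indifferent when −(1−p) = −3p + 2(1−p), giving p = 1/2.
Let the minimizer play I with probability q. The maximizer is indifferent when −3(1−q) = −q + 2(1−q), giving q = 5/6.
The value is 0·(5/6) + (-3)·(1/6) = -1/2.

-1/2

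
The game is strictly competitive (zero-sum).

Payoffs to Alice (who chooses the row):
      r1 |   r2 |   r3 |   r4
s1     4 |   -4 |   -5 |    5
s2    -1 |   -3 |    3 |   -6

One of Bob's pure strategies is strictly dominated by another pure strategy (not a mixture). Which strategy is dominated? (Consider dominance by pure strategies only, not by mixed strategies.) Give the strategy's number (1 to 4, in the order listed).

1

Bob prefers columns that give Alice less. Compare r1 with r2: -4 < 4, -3 < -1.
So r2 strictly dominates r1 for Bob; r1 is strictly dominated.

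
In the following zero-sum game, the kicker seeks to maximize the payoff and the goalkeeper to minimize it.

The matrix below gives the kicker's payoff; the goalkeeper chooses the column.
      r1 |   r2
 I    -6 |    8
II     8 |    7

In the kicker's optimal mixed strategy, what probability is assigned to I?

1/15

Row minima are -6 and 7, so the kicker's maximin is 7; column maxima are 8 and 8, so the goalkeeper's minimax is 8. These differ, so the equilibrium is in mixed strategies.
Let the kicker play I with probability p. The goalkeeper is indifferent when −6p + 8(1−p) = 8p + 7(1−p), giving p = 1/15.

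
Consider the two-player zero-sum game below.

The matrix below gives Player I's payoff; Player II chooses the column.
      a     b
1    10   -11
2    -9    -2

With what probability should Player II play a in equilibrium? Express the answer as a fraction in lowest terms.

Row minima are -11 and -9, so Player I's maximin is -9; column maxima are 10 and -2, so Player II's minimax is -2. These differ, so the equilibrium is in mixed strategies.
Let Player II play a with probability q. Player I is indifferent when 10q − 11(1−q) = −9q − 2(1−q), giving q = 9/28.

9/28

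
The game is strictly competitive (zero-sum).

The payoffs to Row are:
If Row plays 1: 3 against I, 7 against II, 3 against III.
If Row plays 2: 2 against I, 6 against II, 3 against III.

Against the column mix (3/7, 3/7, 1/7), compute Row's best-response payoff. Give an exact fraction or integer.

1: (3)·(3/7) + (7)·(3/7) + (3)·(1/7) = 33/7.
2: (2)·(3/7) + (6)·(3/7) + (3)·(1/7) = 27/7.
The best pure response is 1 with expected payoff 33/7.

33/7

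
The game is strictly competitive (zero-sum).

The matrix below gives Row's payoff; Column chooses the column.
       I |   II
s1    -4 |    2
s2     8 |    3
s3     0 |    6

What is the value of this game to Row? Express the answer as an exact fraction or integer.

Row s1 is strictly dominated by row s3, so Row never plays it.
The remaining 2×2 game on (s2, s3) × (I, II) has no saddle point. Let Row play s2 with probability p; indifference gives 8p = 3p + 6(1−p), so p = 6/11.
Similarly Column's optimal q on I is 3/11, and the value is 8·(3/11) + (3)·(8/11) = 48/11.

48/11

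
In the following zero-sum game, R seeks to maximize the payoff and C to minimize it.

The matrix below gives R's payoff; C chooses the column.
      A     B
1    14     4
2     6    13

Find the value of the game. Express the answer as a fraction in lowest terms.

158/17

Row minima are 4 and 6, so R's maximin is 6; column maxima are 14 and 13, so C's minimax is 13. These differ, so the equilibrium is in mixed strategies.
Let R play 1 with probability p. C is indifferent when 14p + 6(1−p) = 4p + 13(1−p), giving p = 7/17.
Let C play A with probability q. R is indifferent when 14q + 4(1−q) = 6q + 13(1−q), giving q = 9/17.
The value is 14·(9/17) + (4)·(8/17) = 158/17.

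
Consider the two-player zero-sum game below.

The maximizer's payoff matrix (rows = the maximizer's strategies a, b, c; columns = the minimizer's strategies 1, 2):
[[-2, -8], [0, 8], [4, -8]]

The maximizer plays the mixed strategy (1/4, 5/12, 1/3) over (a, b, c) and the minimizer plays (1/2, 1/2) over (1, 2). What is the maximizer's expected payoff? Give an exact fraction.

Against (1/2, 1/2), each row's expected payoff is a: -5; b: 4; c: -2.
Taking the (1/4, 5/12, 1/3)-weighted average: (1/4)·(-5) + (5/12)·(4) + (1/3)·(-2) = -1/4.

-1/4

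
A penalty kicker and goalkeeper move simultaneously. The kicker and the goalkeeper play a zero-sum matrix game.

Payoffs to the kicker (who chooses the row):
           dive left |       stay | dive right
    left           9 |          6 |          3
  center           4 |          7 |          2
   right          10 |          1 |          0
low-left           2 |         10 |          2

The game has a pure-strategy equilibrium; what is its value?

3

Row minima: 3, 2, 0, 2 → the kicker's maximin is 3.
Column maxima: 10, 10, 3 → the goalkeeper's minimax is 3.
They coincide at (left, dive right), so the value is 3.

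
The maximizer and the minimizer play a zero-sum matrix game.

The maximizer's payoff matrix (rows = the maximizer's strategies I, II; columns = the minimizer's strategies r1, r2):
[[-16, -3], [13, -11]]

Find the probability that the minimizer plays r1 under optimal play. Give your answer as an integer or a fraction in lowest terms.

8/37

Row minima are -16 and -11, so the maximizer's maximin is -11; column maxima are 13 and -3, so the minimizer's minimax is -3. These differ, so the equilibrium is in mixed strategies.
Let the minimizer play r1 with probability q. The maximizer is indifferent when −16q − 3(1−q) = 13q − 11(1−q), giving q = 8/37.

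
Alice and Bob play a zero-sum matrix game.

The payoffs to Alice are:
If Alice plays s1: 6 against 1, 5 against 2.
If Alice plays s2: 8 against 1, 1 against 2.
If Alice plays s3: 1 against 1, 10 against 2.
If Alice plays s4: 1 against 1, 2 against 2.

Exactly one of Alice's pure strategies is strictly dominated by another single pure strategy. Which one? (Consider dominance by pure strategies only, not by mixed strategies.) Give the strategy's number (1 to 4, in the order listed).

Compare s4 with s1: 6 > 1, 5 > 2.
So s1 strictly dominates s4 for Alice; s4 is strictly dominated.

4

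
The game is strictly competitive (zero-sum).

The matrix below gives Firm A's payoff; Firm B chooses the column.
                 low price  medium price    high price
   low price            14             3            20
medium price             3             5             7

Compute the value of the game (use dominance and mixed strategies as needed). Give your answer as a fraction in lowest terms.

Column high price is strictly dominated by low price for Firm B (it gives Firm A more in every row).
The remaining 2×2 game on (low price, medium price) × (low price, medium price) has no saddle point. Let Firm A play low price with probability p; indifference gives 14p + 3(1−p) = 3p + 5(1−p), so p = 2/13.
Similarly Firm B's optimal q on low price is 2/13, and the value is 14·(2/13) + (3)·(11/13) = 61/13.

61/13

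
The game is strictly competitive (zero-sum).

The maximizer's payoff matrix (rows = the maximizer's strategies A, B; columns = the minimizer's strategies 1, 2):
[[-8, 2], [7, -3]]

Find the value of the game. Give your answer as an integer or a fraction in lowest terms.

Row minima are -8 and -3, so the maximizer's maximin is -3; column maxima are 7 and 2, so the minimizer's minimax is 2. These differ, so the equilibrium is in mixed strategies.
Let the maximizer play A with probability p. The minimizer is indifferent when −8p + 7(1−p) = 2p − 3(1−p), giving p = 1/2.
Let the minimizer play 1 with probability q. The maximizer is indifferent when −8q + 2(1−q) = 7q − 3(1−q), giving q = 1/4.
The value is -8·(1/4) + (2)·(3/4) = -1/2.

-1/2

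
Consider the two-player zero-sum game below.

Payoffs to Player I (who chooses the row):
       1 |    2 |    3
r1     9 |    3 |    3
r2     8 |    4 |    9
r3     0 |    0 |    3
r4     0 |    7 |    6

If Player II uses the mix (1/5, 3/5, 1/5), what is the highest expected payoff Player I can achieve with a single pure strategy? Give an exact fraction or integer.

29/5

r1: (9)·(1/5) + (3)·(3/5) + (3)·(1/5) = 21/5.
r2: (8)·(1/5) + (4)·(3/5) + (9)·(1/5) = 29/5.
r3: (0)·(1/5) + (0)·(3/5) + (3)·(1/5) = 3/5.
r4: (0)·(1/5) + (7)·(3/5) + (6)·(1/5) = 27/5.
The best pure response is r2 with expected payoff 29/5.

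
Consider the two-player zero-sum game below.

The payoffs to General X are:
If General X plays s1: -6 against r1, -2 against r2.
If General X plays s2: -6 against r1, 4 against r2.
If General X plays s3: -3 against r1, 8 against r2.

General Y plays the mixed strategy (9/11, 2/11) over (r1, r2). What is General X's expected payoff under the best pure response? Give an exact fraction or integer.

-1

s1: (-6)·(9/11) + (-2)·(2/11) = -58/11.
s2: (-6)·(9/11) + (4)·(2/11) = -46/11.
s3: (-3)·(9/11) + (8)·(2/11) = -1.
The best pure response is s3 with expected payoff -1.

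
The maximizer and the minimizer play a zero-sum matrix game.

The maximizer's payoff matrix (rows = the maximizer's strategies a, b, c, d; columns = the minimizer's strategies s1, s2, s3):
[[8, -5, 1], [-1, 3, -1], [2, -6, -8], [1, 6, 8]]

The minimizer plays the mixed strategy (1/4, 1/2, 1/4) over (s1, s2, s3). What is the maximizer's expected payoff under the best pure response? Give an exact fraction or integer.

a: (8)·(1/4) + (-5)·(1/2) + (1)·(1/4) = -1/4.
b: (-1)·(1/4) + (3)·(1/2) + (-1)·(1/4) = 1.
c: (2)·(1/4) + (-6)·(1/2) + (-8)·(1/4) = -9/2.
d: (1)·(1/4) + (6)·(1/2) + (8)·(1/4) = 21/4.
The best pure response is d with expected payoff 21/4.

21/4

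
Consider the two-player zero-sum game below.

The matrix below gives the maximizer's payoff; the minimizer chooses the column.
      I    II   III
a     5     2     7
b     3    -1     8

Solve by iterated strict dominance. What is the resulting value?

2

Column III is strictly dominated by I for the minimizer (5<7, 3<8); eliminate III.
Row b is strictly dominated by row a (5>3, 2>-1); eliminate b.
Column I is strictly dominated by II for the minimizer (2<5); eliminate I.
Only (a, II) remains, with payoff 2.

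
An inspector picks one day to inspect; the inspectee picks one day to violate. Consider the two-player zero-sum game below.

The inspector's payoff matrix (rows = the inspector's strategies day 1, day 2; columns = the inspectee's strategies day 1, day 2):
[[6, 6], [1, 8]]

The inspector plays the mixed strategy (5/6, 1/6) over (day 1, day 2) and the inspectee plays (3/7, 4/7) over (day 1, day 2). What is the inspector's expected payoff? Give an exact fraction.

35/6

Against (3/7, 4/7), each row's expected payoff is day 1: 6; day 2: 5.
Taking the (5/6, 1/6)-weighted average: (5/6)·(6) + (1/6)·(5) = 35/6.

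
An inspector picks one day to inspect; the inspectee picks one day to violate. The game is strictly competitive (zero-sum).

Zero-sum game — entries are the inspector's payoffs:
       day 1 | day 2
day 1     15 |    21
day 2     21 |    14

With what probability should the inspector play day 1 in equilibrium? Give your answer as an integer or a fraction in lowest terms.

7/13

Row minima are 15 and 14, so the inspector's maximin is 15; column maxima are 21 and 21, so the inspectee's minimax is 21. These differ, so the equilibrium is in mixed strategies.
Let the inspector play day 1 with probability p. The inspectee is indifferent when 15p + 21(1−p) = 21p + 14(1−p), giving p = 7/13.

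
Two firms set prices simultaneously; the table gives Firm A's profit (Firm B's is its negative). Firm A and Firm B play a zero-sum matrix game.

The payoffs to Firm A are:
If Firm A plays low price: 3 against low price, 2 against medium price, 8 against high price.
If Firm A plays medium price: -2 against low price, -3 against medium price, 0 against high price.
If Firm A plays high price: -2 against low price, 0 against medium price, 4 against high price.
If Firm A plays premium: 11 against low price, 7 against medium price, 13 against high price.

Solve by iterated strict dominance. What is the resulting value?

Column high price is strictly dominated by low price for Firm B (3<8, -2<0, -2<4, 11<13); eliminate high price.
Row low price is strictly dominated by row premium (11>3, 7>2); eliminate low price.
Row high price is strictly dominated by row premium (11>-2, 7>0); eliminate high price.
Column low price is strictly dominated by medium price for Firm B (-3<-2, 7<11); eliminate low price.
Row medium price is strictly dominated by row premium (7>-3); eliminate medium price.
Only (premium, medium price) remains, with payoff 7.

7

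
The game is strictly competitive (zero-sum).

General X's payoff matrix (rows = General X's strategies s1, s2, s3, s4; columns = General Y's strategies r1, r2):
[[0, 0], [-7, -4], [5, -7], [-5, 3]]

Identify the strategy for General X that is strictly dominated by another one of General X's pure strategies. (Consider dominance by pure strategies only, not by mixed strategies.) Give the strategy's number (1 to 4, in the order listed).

Compare s2 with s1: 0 > -7, 0 > -4.
So s1 strictly dominates s2 for General X; s2 is strictly dominated.

2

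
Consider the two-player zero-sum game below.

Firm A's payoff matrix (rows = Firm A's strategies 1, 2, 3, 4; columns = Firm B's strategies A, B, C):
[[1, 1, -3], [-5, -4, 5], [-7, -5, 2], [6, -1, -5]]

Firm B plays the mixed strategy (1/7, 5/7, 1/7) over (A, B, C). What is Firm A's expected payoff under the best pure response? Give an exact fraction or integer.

3/7

1: (1)·(1/7) + (1)·(5/7) + (-3)·(1/7) = 3/7.
2: (-5)·(1/7) + (-4)·(5/7) + (5)·(1/7) = -20/7.
3: (-7)·(1/7) + (-5)·(5/7) + (2)·(1/7) = -30/7.
4: (6)·(1/7) + (-1)·(5/7) + (-5)·(1/7) = -4/7.
The best pure response is 1 with expected payoff 3/7.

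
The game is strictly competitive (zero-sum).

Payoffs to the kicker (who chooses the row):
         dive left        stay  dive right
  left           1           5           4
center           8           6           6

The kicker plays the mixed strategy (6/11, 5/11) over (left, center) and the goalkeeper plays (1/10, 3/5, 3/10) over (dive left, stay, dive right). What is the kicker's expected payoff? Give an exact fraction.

284/55

Against (1/10, 3/5, 3/10), each row's expected payoff is left: 43/10; center: 31/5.
Taking the (6/11, 5/11)-weighted average: (6/11)·(43/10) + (5/11)·(31/5) = 284/55.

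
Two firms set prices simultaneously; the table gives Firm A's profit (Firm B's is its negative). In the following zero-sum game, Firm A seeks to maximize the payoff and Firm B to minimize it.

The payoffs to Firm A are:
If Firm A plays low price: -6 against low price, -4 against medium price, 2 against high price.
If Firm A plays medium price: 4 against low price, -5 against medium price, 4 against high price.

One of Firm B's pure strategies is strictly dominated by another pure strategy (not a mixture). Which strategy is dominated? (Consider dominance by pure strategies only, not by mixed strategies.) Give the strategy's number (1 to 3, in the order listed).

3

Firm B prefers columns that give Firm A less. Compare high price with medium price: -4 < 2, -5 < 4.
So medium price strictly dominates high price for Firm B; high price is strictly dominated.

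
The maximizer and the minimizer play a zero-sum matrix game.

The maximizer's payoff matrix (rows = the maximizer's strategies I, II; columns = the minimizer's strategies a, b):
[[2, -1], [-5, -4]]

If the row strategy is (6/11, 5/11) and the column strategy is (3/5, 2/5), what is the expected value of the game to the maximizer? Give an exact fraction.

Against (3/5, 2/5), each row's expected payoff is I: 4/5; II: -23/5.
Taking the (6/11, 5/11)-weighted average: (6/11)·(4/5) + (5/11)·(-23/5) = -91/55.

-91/55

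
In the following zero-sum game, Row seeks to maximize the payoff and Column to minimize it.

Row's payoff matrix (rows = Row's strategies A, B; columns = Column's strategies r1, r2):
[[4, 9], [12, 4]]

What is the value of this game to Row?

Row minima are 4 and 4, so Row's maximin is 4; column maxima are 12 and 9, so Column's minimax is 9. These differ, so the equilibrium is in mixed strategies.
Let Row play A with probability p. Column is indifferent when 4p + 12(1−p) = 9p + 4(1−p), giving p = 8/13.
Let Column play r1 with probability q. Row is indifferent when 4q + 9(1−q) = 12q + 4(1−q), giving q = 5/13.
The value is 4·(5/13) + (9)·(8/13) = 92/13.

92/13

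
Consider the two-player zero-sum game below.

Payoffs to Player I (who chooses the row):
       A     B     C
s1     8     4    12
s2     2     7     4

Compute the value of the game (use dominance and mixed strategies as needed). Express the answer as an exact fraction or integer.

Column C is strictly dominated by A for Player II (it gives Player I more in every row).
The remaining 2×2 game on (s1, s2) × (A, B) has no saddle point. Let Player I play s1 with probability p; indifference gives 8p + 2(1−p) = 4p + 7(1−p), so p = 5/9.
Similarly Player II's optimal q on A is 1/3, and the value is 8·(1/3) + (4)·(2/3) = 16/3.

16/3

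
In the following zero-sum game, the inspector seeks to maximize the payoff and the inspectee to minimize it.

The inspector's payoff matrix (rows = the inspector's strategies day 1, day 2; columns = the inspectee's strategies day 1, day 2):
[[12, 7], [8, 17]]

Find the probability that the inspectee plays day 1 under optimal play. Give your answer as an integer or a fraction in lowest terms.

Row minima are 7 and 8, so the inspector's maximin is 8; column maxima are 12 and 17, so the inspectee's minimax is 12. These differ, so the equilibrium is in mixed strategies.
Let the inspectee play day 1 with probability q. The inspector is indifferent when 12q + 7(1−q) = 8q + 17(1−q), giving q = 5/7.

5/7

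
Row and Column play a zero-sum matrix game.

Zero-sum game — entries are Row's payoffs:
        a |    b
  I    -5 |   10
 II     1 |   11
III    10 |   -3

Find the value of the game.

113/23

Row I is strictly dominated by row II, so Row never plays it.
The remaining 2×2 game on (II, III) × (a, b) has no saddle point. Let Row play II with probability p; indifference gives p + 10(1−p) = 11p − 3(1−p), so p = 13/23.
Similarly Column's optimal q on a is 14/23, and the value is 1·(14/23) + (11)·(9/23) = 113/23.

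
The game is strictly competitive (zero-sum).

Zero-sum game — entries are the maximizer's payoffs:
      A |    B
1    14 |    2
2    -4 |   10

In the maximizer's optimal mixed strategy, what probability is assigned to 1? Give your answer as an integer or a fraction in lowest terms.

Row minima are 2 and -4, so the maximizer's maximin is 2; column maxima are 14 and 10, so the minimizer's minimax is 10. These differ, so the equilibrium is in mixed strategies.
Let the maximizer play 1 with probability p. The minimizer is indifferent when 14p − 4(1−p) = 2p + 10(1−p), giving p = 7/13.

7/13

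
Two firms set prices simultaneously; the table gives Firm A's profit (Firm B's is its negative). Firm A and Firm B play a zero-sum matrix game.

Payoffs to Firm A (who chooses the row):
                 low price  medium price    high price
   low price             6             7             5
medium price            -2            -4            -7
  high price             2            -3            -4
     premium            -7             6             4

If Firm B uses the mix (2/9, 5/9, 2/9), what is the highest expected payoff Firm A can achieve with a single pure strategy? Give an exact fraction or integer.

19/3

low price: (6)·(2/9) + (7)·(5/9) + (5)·(2/9) = 19/3.
medium price: (-2)·(2/9) + (-4)·(5/9) + (-7)·(2/9) = -38/9.
high price: (2)·(2/9) + (-3)·(5/9) + (-4)·(2/9) = -19/9.
premium: (-7)·(2/9) + (6)·(5/9) + (4)·(2/9) = 8/3.
The best pure response is low price with expected payoff 19/3.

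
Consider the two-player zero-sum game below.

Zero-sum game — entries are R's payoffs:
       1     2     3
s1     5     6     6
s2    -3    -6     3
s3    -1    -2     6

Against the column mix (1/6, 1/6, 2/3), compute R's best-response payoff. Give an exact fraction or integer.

s1: (5)·(1/6) + (6)·(1/6) + (6)·(2/3) = 35/6.
s2: (-3)·(1/6) + (-6)·(1/6) + (3)·(2/3) = 1/2.
s3: (-1)·(1/6) + (-2)·(1/6) + (6)·(2/3) = 7/2.
The best pure response is s1 with expected payoff 35/6.

35/6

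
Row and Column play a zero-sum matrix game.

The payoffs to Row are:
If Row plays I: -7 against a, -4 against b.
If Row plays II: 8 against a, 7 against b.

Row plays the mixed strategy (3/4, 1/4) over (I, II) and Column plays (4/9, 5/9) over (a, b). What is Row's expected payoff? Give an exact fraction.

-77/36

Against (4/9, 5/9), each row's expected payoff is I: -16/3; II: 67/9.
Taking the (3/4, 1/4)-weighted average: (3/4)·(-16/3) + (1/4)·(67/9) = -77/36.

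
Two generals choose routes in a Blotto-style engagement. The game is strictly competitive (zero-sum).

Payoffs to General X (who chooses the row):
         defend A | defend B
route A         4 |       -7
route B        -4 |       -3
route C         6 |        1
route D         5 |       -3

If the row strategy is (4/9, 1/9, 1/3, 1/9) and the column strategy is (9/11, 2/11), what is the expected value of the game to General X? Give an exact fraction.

23/9

Against (9/11, 2/11), each row's expected payoff is route A: 2; route B: -42/11; route C: 56/11; route D: 39/11.
Taking the (4/9, 1/9, 1/3, 1/9)-weighted average: (4/9)·(2) + (1/9)·(-42/11) + (1/3)·(56/11) + (1/9)·(39/11) = 23/9.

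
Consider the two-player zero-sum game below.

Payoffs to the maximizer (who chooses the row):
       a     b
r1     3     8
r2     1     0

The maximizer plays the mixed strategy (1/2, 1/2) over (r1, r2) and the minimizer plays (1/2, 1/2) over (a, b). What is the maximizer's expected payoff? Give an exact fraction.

3

Against (1/2, 1/2), each row's expected payoff is r1: 11/2; r2: 1/2.
Taking the (1/2, 1/2)-weighted average: (1/2)·(11/2) + (1/2)·(1/2) = 3.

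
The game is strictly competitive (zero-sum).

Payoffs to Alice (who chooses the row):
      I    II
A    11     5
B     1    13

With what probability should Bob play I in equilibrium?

Row minima are 5 and 1, so Alice's maximin is 5; column maxima are 11 and 13, so Bob's minimax is 11. These differ, so the equilibrium is in mixed strategies.
Let Bob play I with probability q. Alice is indifferent when 11q + 5(1−q) = q + 13(1−q), giving q = 4/9.

4/9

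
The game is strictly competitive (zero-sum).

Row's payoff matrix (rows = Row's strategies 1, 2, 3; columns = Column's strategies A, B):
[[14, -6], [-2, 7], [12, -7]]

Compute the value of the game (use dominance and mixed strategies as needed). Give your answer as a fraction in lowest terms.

86/29

Row 3 is strictly dominated by row 1, so Row never plays it.
The remaining 2×2 game on (1, 2) × (A, B) has no saddle point. Let Row play 1 with probability p; indifference gives 14p − 2(1−p) = −6p + 7(1−p), so p = 9/29.
Similarly Column's optimal q on A is 13/29, and the value is 14·(13/29) + (-6)·(16/29) = 86/29.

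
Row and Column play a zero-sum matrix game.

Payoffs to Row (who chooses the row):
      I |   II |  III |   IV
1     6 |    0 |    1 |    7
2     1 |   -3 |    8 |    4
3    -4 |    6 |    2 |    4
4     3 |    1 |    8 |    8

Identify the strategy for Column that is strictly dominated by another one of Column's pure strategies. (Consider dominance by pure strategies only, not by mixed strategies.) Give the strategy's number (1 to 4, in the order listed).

4

Column prefers columns that give Row less. Compare IV with I: 6 < 7, 1 < 4, -4 < 4, 3 < 8.
So I strictly dominates IV for Column; IV is strictly dominated.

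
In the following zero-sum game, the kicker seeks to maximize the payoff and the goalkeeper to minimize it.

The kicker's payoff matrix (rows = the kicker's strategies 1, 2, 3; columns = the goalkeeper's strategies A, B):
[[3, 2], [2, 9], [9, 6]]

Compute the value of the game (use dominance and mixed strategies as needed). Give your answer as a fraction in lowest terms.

Row 1 is strictly dominated by row 3, so the kicker never plays it.
The remaining 2×2 game on (2, 3) × (A, B) has no saddle point. Let the kicker play 2 with probability p; indifference gives 2p + 9(1−p) = 9p + 6(1−p), so p = 3/10.
Similarly the goalkeeper's optimal q on A is 3/10, and the value is 2·(3/10) + (9)·(7/10) = 69/10.

69/10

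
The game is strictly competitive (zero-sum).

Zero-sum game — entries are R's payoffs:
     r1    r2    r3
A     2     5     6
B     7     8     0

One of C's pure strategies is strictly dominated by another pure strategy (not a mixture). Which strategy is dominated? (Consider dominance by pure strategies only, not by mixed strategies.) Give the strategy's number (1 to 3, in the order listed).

C prefers columns that give R less. Compare r2 with r1: 2 < 5, 7 < 8.
So r1 strictly dominates r2 for C; r2 is strictly dominated.

2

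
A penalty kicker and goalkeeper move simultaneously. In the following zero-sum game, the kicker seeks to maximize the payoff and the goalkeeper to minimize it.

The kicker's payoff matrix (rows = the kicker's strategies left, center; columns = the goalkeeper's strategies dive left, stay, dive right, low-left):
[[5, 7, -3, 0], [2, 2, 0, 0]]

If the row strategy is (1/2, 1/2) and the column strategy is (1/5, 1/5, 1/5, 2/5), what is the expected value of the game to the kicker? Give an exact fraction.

13/10

Against (1/5, 1/5, 1/5, 2/5), each row's expected payoff is left: 9/5; center: 4/5.
Taking the (1/2, 1/2)-weighted average: (1/2)·(9/5) + (1/2)·(4/5) = 13/10.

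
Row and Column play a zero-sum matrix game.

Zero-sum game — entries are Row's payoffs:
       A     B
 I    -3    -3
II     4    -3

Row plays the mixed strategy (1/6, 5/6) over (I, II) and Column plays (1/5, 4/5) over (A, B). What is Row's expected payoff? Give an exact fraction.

-11/6

Against (1/5, 4/5), each row's expected payoff is I: -3; II: -8/5.
Taking the (1/6, 5/6)-weighted average: (1/6)·(-3) + (5/6)·(-8/5) = -11/6.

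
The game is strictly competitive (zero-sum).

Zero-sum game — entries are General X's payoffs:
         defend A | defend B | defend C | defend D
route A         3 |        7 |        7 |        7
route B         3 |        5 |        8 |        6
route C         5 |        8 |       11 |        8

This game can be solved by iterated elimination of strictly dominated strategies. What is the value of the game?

Row route A is strictly dominated by row route C (5>3, 8>7, 11>7, 8>7); eliminate route A.
Row route B is strictly dominated by row route C (5>3, 8>5, 11>8, 8>6); eliminate route B.
Column defend B is strictly dominated by defend A for General Y (5<8); eliminate defend B.
Column defend D is strictly dominated by defend A for General Y (5<8); eliminate defend D.
Column defend C is strictly dominated by defend A for General Y (5<11); eliminate defend C.
Only (route C, defend A) remains, with payoff 5.

5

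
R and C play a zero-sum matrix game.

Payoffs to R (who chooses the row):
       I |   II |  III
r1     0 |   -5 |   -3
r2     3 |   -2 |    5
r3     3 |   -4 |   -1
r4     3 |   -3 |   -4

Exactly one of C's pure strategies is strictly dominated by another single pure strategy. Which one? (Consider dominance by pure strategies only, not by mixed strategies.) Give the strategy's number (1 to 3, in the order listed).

C prefers columns that give R less. Compare I with II: -5 < 0, -2 < 3, -4 < 3, -3 < 3.
So II strictly dominates I for C; I is strictly dominated.

1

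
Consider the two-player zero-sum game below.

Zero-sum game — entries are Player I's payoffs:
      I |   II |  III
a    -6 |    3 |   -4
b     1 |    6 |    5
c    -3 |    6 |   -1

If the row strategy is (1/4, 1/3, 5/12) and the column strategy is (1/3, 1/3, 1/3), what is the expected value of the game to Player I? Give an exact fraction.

Against (1/3, 1/3, 1/3), each row's expected payoff is a: -7/3; b: 4; c: 2/3.
Taking the (1/4, 1/3, 5/12)-weighted average: (1/4)·(-7/3) + (1/3)·(4) + (5/12)·(2/3) = 37/36.

37/36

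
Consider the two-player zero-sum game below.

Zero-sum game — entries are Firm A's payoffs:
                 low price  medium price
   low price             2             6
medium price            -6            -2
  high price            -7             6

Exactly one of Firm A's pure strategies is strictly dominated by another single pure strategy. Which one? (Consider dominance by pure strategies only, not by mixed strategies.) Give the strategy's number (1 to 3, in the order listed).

2

Compare medium price with low price: 2 > -6, 6 > -2.
So low price strictly dominates medium price for Firm A; medium price is strictly dominated.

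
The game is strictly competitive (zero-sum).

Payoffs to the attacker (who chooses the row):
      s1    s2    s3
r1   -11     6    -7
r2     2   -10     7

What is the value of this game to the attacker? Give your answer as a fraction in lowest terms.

Column s3 is strictly dominated by s1 for the defender (it gives the attacker more in every row).
The remaining 2×2 game on (r1, r2) × (s1, s2) has no saddle point. Let the attacker play r1 with probability p; indifference gives −11p + 2(1−p) = 6p − 10(1−p), so p = 12/29.
Similarly the defender's optimal q on s1 is 16/29, and the value is -11·(16/29) + (6)·(13/29) = -98/29.

-98/29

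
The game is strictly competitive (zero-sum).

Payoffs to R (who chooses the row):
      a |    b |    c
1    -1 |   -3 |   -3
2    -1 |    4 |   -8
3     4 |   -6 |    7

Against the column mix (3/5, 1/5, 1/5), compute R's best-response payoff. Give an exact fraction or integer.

1: (-1)·(3/5) + (-3)·(1/5) + (-3)·(1/5) = -9/5.
2: (-1)·(3/5) + (4)·(1/5) + (-8)·(1/5) = -7/5.
3: (4)·(3/5) + (-6)·(1/5) + (7)·(1/5) = 13/5.
The best pure response is 3 with expected payoff 13/5.

13/5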